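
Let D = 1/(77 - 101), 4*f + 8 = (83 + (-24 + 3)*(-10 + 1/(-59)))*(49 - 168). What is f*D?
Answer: 171677/472 ≈ 363.72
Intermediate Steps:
f = -515031/59 (f = -2 + ((83 + (-24 + 3)*(-10 + 1/(-59)))*(49 - 168))/4 = -2 + ((83 - 21*(-10 - 1/59))*(-119))/4 = -2 + ((83 - 21*(-591/59))*(-119))/4 = -2 + ((83 + 12411/59)*(-119))/4 = -2 + ((17308/59)*(-119))/4 = -2 + (¼)*(-2059652/59) = -2 - 514913/59 = -515031/59 ≈ -8729.3)
D = -1/24 (D = 1/(-24) = -1/24 ≈ -0.041667)
f*D = -515031/59*(-1/24) = 171677/472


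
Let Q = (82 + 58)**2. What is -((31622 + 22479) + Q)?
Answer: -73701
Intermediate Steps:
Q = 19600 (Q = 140**2 = 19600)
-((31622 + 22479) + Q) = -((31622 + 22479) + 19600) = -(54101 + 19600) = -1*73701 = -73701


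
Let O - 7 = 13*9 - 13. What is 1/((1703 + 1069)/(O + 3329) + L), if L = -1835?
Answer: -860/1577407 ≈ -0.00054520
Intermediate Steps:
O = 111 (O = 7 + (13*9 - 13) = 7 + (117 - 13) = 7 + 104 = 111)
1/((1703 + 1069)/(O + 3329) + L) = 1/((1703 + 1069)/(111 + 3329) - 1835) = 1/(2772/3440 - 1835) = 1/(2772*(1/3440) - 1835) = 1/(693/860 - 1835) = 1/(-1577407/860) = -860/1577407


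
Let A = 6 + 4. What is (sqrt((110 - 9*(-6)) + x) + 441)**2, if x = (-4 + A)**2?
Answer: 194681 + 8820*sqrt(2) ≈ 2.0715e+5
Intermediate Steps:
A = 10
x = 36 (x = (-4 + 10)**2 = 6**2 = 36)
(sqrt((110 - 9*(-6)) + x) + 441)**2 = (sqrt((110 - 9*(-6)) + 36) + 441)**2 = (sqrt((110 + 54) + 36) + 441)**2 = (sqrt(164 + 36) + 441)**2 = (sqrt(200) + 441)**2 = (10*sqrt(2) + 441)**2 = (441 + 10*sqrt(2))**2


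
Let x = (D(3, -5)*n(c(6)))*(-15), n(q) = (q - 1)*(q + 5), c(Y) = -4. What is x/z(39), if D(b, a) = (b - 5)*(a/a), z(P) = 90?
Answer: -5/3 ≈ -1.6667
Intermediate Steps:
D(b, a) = -5 + b (D(b, a) = (-5 + b)*1 = -5 + b)
n(q) = (-1 + q)*(5 + q)
x = -150 (x = ((-5 + 3)*(-5 + (-4)² + 4*(-4)))*(-15) = -2*(-5 + 16 - 16)*(-15) = -2*(-5)*(-15) = 10*(-15) = -150)
x/z(39) = -150/90 = -150*1/90 = -5/3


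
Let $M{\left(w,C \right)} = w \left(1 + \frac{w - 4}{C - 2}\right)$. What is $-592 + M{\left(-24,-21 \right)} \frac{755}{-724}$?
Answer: $- \frac{2233466}{4163} \approx -536.5$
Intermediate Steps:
$M{\left(w,C \right)} = w \left(1 + \frac{-4 + w}{-2 + C}\right)$
$-592 + M{\left(-24,-21 \right)} \frac{755}{-724} = -592 + - \frac{24 \left(-6 - 21 - 24\right)}{-2 - 21} \frac{755}{-724} = -592 + \left(-24\right) \frac{1}{-23} \left(-51\right) 755 \left(- \frac{1}{724}\right) = -592 + \left(-24\right) \left(- \frac{1}{23}\right) \left(-51\right) \left(- \frac{755}{724}\right) = -592 - - \frac{231030}{4163} = -592 + \frac{231030}{4163} = - \frac{2233466}{4163}$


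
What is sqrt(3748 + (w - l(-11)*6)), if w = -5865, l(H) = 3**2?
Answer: I*sqrt(2171) ≈ 46.594*I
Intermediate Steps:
l(H) = 9
sqrt(3748 + (w - l(-11)*6)) = sqrt(3748 + (-5865 - 9*6)) = sqrt(3748 + (-5865 - 1*54)) = sqrt(3748 + (-5865 - 54)) = sqrt(3748 - 5919) = sqrt(-2171) = I*sqrt(2171)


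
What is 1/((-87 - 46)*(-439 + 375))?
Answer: 1/8512 ≈ 0.00011748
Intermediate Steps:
1/((-87 - 46)*(-439 + 375)) = 1/(-133*(-64)) = 1/8512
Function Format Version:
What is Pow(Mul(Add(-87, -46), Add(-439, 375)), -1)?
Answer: Rational(1, 8512) ≈ 0.00011748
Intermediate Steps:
Pow(Mul(Add(-87, -46), Add(-439, 375)), -1) = Pow(Mul(-133, -64), -1) = Pow(8512, -1) = Rational(1, 8512)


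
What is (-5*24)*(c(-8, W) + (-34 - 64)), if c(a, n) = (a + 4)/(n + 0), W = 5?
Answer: 11856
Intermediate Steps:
c(a, n) = (4 + a)/n
(-5*24)*(c(-8, W) + (-34 - 64)) = (-5*24)*((4 - 8)/5 + (-34 - 64)) = -120*((1/5)*(-4) - 98) = -120*(-4/5 - 98) = -120*(-494/5) = 11856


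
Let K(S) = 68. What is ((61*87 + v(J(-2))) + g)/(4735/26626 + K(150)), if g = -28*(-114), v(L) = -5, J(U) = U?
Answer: 226161244/1815303 ≈ 124.59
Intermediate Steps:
g = 3192
((61*87 + v(J(-2))) + g)/(4735/26626 + K(150)) = ((61*87 - 5) + 3192)/(4735/26626 + 68) = ((5307 - 5) + 3192)/(4735*(1/26626) + 68) = (5302 + 3192)/(4735/26626 + 68) = 8494/(1815303/26626) = 8494*(26626/1815303) = 226161244/1815303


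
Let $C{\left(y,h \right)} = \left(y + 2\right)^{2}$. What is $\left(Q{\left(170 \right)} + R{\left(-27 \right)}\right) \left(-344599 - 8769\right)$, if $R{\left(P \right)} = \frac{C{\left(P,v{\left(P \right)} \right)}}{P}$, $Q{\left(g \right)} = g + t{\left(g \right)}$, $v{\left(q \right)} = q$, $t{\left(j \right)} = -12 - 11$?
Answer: $- \frac{1181662592}{27} \approx -4.3765 \cdot 10^{7}$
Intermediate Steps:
$t{\left(j \right)} = -23$
$C{\left(y,h \right)} = \left(2 + y\right)^{2}$
$Q{\left(g \right)} = -23 + g$ ($Q{\left(g \right)} = g - 23 = -23 + g$)
$R{\left(P \right)} = \frac{\left(2 + P\right)^{2}}{P}$
$\left(Q{\left(170 \right)} + R{\left(-27 \right)}\right) \left(-344599 - 8769\right) = \left(\left(-23 + 170\right) + \frac{\left(2 - 27\right)^{2}}{-27}\right) \left(-344599 - 8769\right) = \left(147 - \frac{\left(-25\right)^{2}}{27}\right) \left(-353368\right) = \left(147 - \frac{625}{27}\right) \left(-353368\right) = \frac{3344}{27} \left(-353368\right) = - \frac{1181662592}{27}$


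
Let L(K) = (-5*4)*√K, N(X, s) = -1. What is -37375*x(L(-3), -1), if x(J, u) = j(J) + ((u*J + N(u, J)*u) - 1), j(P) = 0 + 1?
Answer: -37375 - 747500*I*√3 ≈ -37375.0 - 1.2947e+6*I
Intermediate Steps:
j(P) = 1
L(K) = -20*√K
x(J, u) = -u + J*u (x(J, u) = 1 + ((u*J - u) - 1) = 1 + ((J*u - u) - 1) = 1 + ((-u + J*u) - 1) = 1 + (-1 - u + J*u) = -u + J*u)
-37375*x(L(-3), -1) = -(-37375)*(-1 - 20*I*√3) = -37375*(1 + 20*I*√3) = -37375 - 747500*I*√3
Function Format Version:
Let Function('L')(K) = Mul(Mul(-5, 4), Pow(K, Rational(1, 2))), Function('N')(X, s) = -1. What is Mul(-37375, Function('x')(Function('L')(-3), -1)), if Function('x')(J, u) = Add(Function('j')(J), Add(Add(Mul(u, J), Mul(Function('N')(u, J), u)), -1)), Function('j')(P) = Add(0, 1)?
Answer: Add(-37375, Mul(-747500, I, Pow(3, Rational(1, 2)))) ≈ Add(-37375., Mul(-1.2947e+6, I))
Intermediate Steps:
Function('j')(P) = 1
Function('L')(K) = Mul(-20, Pow(K, Rational(1, 2)))
Function('x')(J, u) = Add(Mul(-1, u), Mul(J, u)) (Function('x')(J, u) = Add(1, Add(Add(Mul(u, J), Mul(-1, u)), -1)) = Add(1, Add(Add(Mul(J, u), Mul(-1, u)), -1)) = Add(1, Add(Add(Mul(-1, u), Mul(J, u)), -1)) = Add(1, Add(-1, Mul(-1, u), Mul(J, u))) = Add(Mul(-1, u), Mul(J, u)))
Mul(-37375, Function('x')(Function('L')(-3), -1)) = Mul(-37375, Mul(-1, Add(-1, Mul(-20, Pow(-3, Rational(1, 2)))))) = Mul(-37375, Mul(-1, Add(-1, Mul(-20, Mul(I, Pow(3, Rational(1, 2))))))) = Mul(-37375, Mul(-1, Add(-1, Mul(-20, I, Pow(3, Rational(1, 2)))))) = Mul(-37375, Add(1, Mul(20, I, Pow(3, Rational(1, 2))))) = Add(-37375, Mul(-747500, I, Pow(3, Rational(1, 2))))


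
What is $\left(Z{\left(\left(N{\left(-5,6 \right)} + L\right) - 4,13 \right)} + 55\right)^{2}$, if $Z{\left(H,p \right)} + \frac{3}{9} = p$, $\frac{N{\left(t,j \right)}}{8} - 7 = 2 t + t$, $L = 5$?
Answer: $\frac{41209}{9} \approx 4578.8$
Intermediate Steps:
$N{\left(t,j \right)} = 56 + 24 t$ ($N{\left(t,j \right)} = 56 + 8 \left(2 t + t\right) = 56 + 8 \cdot 3 t = 56 + 24 t$)
$Z{\left(H,p \right)} = - \frac{1}{3} + p$
$\left(Z{\left(\left(N{\left(-5,6 \right)} + L\right) - 4,13 \right)} + 55\right)^{2} = \left(\left(- \frac{1}{3} + 13\right) + 55\right)^{2} = \left(\frac{38}{3} + 55\right)^{2} = \left(\frac{203}{3}\right)^{2} = \frac{41209}{9}$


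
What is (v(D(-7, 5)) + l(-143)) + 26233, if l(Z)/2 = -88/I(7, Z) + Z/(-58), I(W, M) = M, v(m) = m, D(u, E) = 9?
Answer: 9895557/377 ≈ 26248.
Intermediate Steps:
l(Z) = -176/Z - Z/29 (l(Z) = 2*(-88/Z + Z/(-58)) = 2*(-88/Z + Z*(-1/58)) = 2*(-88/Z - Z/58) = -176/Z - Z/29)
(v(D(-7, 5)) + l(-143)) + 26233 = (9 + (-176/(-143) - 1/29*(-143))) + 26233 = (9 + (-176*(-1/143) + 143/29)) + 26233 = (9 + (16/13 + 143/29)) + 26233 = (9 + 2323/377) + 26233 = 5716/377 + 26233 = 9895557/377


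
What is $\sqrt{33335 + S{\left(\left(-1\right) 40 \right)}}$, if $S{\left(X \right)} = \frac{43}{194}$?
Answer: $\frac{\sqrt{1254604402}}{194} \approx 182.58$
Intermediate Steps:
$S{\left(X \right)} = \frac{43}{194}$ ($S{\left(X \right)} = 43 \cdot \frac{1}{194} = \frac{43}{194}$)
$\sqrt{33335 + S{\left(\left(-1\right) 40 \right)}} = \sqrt{33335 + \frac{43}{194}} = \sqrt{\frac{6467033}{194}} = \frac{\sqrt{1254604402}}{194}$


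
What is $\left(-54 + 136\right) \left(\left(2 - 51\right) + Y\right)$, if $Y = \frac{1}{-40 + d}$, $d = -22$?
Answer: $- \frac{124599}{31} \approx -4019.3$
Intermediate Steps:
$Y = - \frac{1}{62}$ ($Y = \frac{1}{-40 - 22} = \frac{1}{-62} = - \frac{1}{62} \approx -0.016129$)
$\left(-54 + 136\right) \left(\left(2 - 51\right) + Y\right) = \left(-54 + 136\right) \left(\left(2 - 51\right) - \frac{1}{62}\right) = 82 \left(-49 - \frac{1}{62}\right) = 82 \left(- \frac{3039}{62}\right) = - \frac{124599}{31}$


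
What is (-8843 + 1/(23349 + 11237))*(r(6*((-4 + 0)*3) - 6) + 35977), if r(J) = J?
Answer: -10979493648303/34586 ≈ -3.1745e+8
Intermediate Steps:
(-8843 + 1/(23349 + 11237))*(r(6*((-4 + 0)*3) - 6) + 35977) = (-8843 + 1/(23349 + 11237))*((6*((-4 + 0)*3) - 6) + 35977) = (-8843 + 1/34586)*((6*(-4*3) - 6) + 35977) = (-8843 + 1/34586)*((6*(-12) - 6) + 35977) = -305843997*((-72 - 6) + 35977)/34586 = -305843997*(-78 + 35977)/34586 = -305843997/34586*35899 = -10979493648303/34586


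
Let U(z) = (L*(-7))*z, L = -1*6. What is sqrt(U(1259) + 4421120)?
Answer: sqrt(4473998) ≈ 2115.2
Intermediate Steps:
L = -6
U(z) = 42*z (U(z) = (-6*(-7))*z = 42*z)
sqrt(U(1259) + 4421120) = sqrt(42*1259 + 4421120) = sqrt(52878 + 4421120) = sqrt(4473998)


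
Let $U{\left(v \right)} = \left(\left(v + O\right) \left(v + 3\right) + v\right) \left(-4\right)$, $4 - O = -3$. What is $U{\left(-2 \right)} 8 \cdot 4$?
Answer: $-384$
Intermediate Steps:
$O = 7$ ($O = 4 - -3 = 4 + 3 = 7$)
$U{\left(v \right)} = - 4 v - 4 \left(3 + v\right) \left(7 + v\right)$ ($U{\left(v \right)} = \left(\left(v + 7\right) \left(v + 3\right) + v\right) \left(-4\right) = \left(\left(7 + v\right) \left(3 + v\right) + v\right) \left(-4\right) = \left(\left(3 + v\right) \left(7 + v\right) + v\right) \left(-4\right) = \left(v + \left(3 + v\right) \left(7 + v\right)\right) \left(-4\right) = - 4 v - 4 \left(3 + v\right) \left(7 + v\right)$)
$U{\left(-2 \right)} 8 \cdot 4 = \left(-84 - -88 - 4 \left(-2\right)^{2}\right) 8 \cdot 4 = \left(-84 + 88 - 16\right) 8 \cdot 4 = \left(-12\right) 8 \cdot 4 = \left(-96\right) 4 = -384$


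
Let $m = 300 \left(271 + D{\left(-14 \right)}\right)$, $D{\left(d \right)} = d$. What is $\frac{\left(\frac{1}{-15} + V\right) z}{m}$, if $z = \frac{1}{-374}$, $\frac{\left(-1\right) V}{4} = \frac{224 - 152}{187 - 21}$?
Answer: $\frac{2243}{35900073000} \approx 6.2479 \cdot 10^{-8}$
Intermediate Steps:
$V = - \frac{144}{83}$ ($V = - 4 \frac{224 - 152}{187 - 21} = - 4 \cdot \frac{72}{166} = - 4 \cdot 72 \cdot \frac{1}{166} = \left(-4\right) \frac{36}{83} = - \frac{144}{83} \approx -1.7349$)
$z = - \frac{1}{374} \approx -0.0026738$
$m = 77100$ ($m = 300 \left(271 - 14\right) = 300 \cdot 257 = 77100$)
$\frac{\left(\frac{1}{-15} + V\right) z}{m} = \frac{\left(\frac{1}{-15} - \frac{144}{83}\right) \left(- \frac{1}{374}\right)}{77100} = \left(- \frac{1}{15} - \frac{144}{83}\right) \left(- \frac{1}{374}\right) \frac{1}{77100} = \left(- \frac{2243}{1245}\right) \left(- \frac{1}{374}\right) \frac{1}{77100} = \frac{2243}{465630} \cdot \frac{1}{77100} = \frac{2243}{35900073000}$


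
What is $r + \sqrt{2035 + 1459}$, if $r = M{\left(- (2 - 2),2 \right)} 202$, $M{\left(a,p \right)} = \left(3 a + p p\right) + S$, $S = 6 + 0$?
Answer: $2020 + \sqrt{3494} \approx 2079.1$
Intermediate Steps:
$S = 6$
$M{\left(a,p \right)} = 6 + p^{2} + 3 a$ ($M{\left(a,p \right)} = \left(3 a + p p\right) + 6 = \left(3 a + p^{2}\right) + 6 = \left(p^{2} + 3 a\right) + 6 = 6 + p^{2} + 3 a$)
$r = 2020$ ($r = \left(6 + 2^{2} + 3 \left(- (2 - 2)\right)\right) 202 = \left(6 + 4 + 3 \left(\left(-1\right) 0\right)\right) 202 = \left(6 + 4 + 3 \cdot 0\right) 202 = \left(6 + 4 + 0\right) 202 = 10 \cdot 202 = 2020$)
$r + \sqrt{2035 + 1459} = 2020 + \sqrt{2035 + 1459} = 2020 + \sqrt{3494}$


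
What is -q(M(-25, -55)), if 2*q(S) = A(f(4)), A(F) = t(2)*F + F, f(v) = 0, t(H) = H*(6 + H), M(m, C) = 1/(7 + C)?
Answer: 0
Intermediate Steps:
A(F) = 17*F (A(F) = (2*(6 + 2))*F + F = (2*8)*F + F = 16*F + F = 17*F)
q(S) = 0 (q(S) = (17*0)/2 = (1/2)*0 = 0)
-q(M(-25, -55)) = -1*0 = 0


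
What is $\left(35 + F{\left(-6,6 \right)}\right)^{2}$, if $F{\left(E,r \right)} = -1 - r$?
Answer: $784$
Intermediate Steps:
$\left(35 + F{\left(-6,6 \right)}\right)^{2} = \left(35 - 7\right)^{2} = 28^{2} = 784$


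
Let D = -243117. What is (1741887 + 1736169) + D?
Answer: 3234939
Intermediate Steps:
(1741887 + 1736169) + D = (1741887 + 1736169) - 243117 = 3478056 - 243117 = 3234939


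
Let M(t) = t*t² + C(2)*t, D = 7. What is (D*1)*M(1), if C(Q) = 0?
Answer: 7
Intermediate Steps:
M(t) = t³ (M(t) = t*t² + 0*t = t³ + 0 = t³)
(D*1)*M(1) = (7*1)*1³ = 7*1 = 7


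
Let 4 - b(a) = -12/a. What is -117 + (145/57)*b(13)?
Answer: -77417/741 ≈ -104.48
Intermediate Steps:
b(a) = 4 + 12/a (b(a) = 4 - (-12)/a = 4 + 12/a)
-117 + (145/57)*b(13) = -117 + (145/57)*(4 + 12/13) = -117 + (145*(1/57))*(4 + 12*(1/13)) = -117 + 145*(4 + 12/13)/57 = -117 + (145/57)*(64/13) = -117 + 9280/741 = -77417/741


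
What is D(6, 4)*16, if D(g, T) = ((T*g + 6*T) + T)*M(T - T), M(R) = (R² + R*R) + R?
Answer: 0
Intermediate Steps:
M(R) = R + 2*R² (M(R) = (R² + R²) + R = 2*R² + R = R + 2*R²)
D(g, T) = 0 (D(g, T) = ((T*g + 6*T) + T)*((T - T)*(1 + 2*(T - T))) = ((6*T + T*g) + T)*(0*(1 + 2*0)) = (7*T + T*g)*(0*(1 + 0)) = (7*T + T*g)*(0*1) = (7*T + T*g)*0 = 0)
D(6, 4)*16 = 0*16 = 0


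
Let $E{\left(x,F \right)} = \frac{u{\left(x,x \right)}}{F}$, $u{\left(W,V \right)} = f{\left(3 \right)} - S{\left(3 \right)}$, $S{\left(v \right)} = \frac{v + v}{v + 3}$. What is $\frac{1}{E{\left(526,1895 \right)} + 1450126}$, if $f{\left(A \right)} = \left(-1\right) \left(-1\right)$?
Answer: $\frac{1}{1450126} \approx 6.896 \cdot 10^{-7}$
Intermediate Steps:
$S{\left(v \right)} = \frac{2 v}{3 + v}$
$f{\left(A \right)} = 1$
$u{\left(W,V \right)} = 0$ ($u{\left(W,V \right)} = 1 - 2 \cdot 3 \frac{1}{3 + 3} = 1 - 2 \cdot 3 \cdot \frac{1}{6} = 1 - 1 = 0$)
$E{\left(x,F \right)} = 0$ ($E{\left(x,F \right)} = \frac{0}{F} = 0$)
$\frac{1}{E{\left(526,1895 \right)} + 1450126} = \frac{1}{0 + 1450126} = \frac{1}{1450126}$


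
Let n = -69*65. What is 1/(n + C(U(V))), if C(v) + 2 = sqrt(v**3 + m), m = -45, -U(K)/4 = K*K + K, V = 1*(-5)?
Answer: -4487/20645214 - I*sqrt(512045)/20645214 ≈ -0.00021734 - 3.4661e-5*I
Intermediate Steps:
n = -4485
V = -5
U(K) = -4*K - 4*K**2 (U(K) = -4*(K*K + K) = -4*(K**2 + K) = -4*(K + K**2) = -4*K - 4*K**2)
C(v) = -2 + sqrt(-45 + v**3) (C(v) = -2 + sqrt(v**3 - 45) = -2 + sqrt(-45 + v**3))
1/(n + C(U(V))) = 1/(-4485 + (-2 + sqrt(-45 + (-4*(-5)*(1 - 5))**3))) = 1/(-4485 + (-2 + sqrt(-45 + (-4*(-5)*(-4))**3))) = 1/(-4485 + (-2 + sqrt(-45 + (-80)**3))) = 1/(-4485 + (-2 + sqrt(-45 - 512000))) = 1/(-4485 + (-2 + sqrt(-512045))) = 1/(-4485 + (-2 + I*sqrt(512045))) = 1/(-4487 + I*sqrt(512045))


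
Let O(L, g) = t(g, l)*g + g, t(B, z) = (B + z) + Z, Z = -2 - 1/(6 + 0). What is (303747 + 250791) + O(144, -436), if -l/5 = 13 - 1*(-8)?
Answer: 2372768/3 ≈ 7.9092e+5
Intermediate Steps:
l = -105 (l = -5*(13 - 1*(-8)) = -5*(13 + 8) = -5*21 = -105)
Z = -13/6 (Z = -2 - 1/6 = -13/6 ≈ -2.1667)
t(B, z) = -13/6 + B + z (t(B, z) = (B + z) - 13/6 = -13/6 + B + z)
O(L, g) = g + g*(-643/6 + g) (O(L, g) = (-13/6 + g - 105)*g + g = (-643/6 + g)*g + g = g*(-643/6 + g) + g = g + g*(-643/6 + g))
(303747 + 250791) + O(144, -436) = (303747 + 250791) + (1/6)*(-436)*(-637 + 6*(-436)) = 554538 + (1/6)*(-436)*(-637 - 2616) = 554538 + (1/6)*(-436)*(-3253) = 554538 + 709154/3 = 2372768/3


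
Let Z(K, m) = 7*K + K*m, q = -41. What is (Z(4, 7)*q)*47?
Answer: -107912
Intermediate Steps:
(Z(4, 7)*q)*47 = ((4*(7 + 7))*(-41))*47 = ((4*14)*(-41))*47 = (56*(-41))*47 = -2296*47 = -107912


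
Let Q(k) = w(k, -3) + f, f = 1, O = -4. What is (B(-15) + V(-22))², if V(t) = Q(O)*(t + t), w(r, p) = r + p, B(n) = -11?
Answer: 64009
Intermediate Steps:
w(r, p) = p + r
Q(k) = -2 + k (Q(k) = (-3 + k) + 1 = -2 + k)
V(t) = -12*t (V(t) = (-2 - 4)*(t + t) = -12*t)
(B(-15) + V(-22))² = (-11 - 12*(-22))² = (-11 + 264)² = 253² = 64009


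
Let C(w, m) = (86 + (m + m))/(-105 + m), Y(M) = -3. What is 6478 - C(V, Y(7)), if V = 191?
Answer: 174926/27 ≈ 6478.7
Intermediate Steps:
C(w, m) = (86 + 2*m)/(-105 + m)
6478 - C(V, Y(7)) = 6478 - 2*(43 - 3)/(-105 - 3) = 6478 - 2*40/(-108) = 6478 - 2*(-1)*40/108 = 6478 - 1*(-20/27) = 6478 + 20/27 = 174926/27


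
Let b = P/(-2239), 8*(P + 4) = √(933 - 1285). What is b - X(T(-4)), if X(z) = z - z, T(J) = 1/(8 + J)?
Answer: 4/2239 - I*√22/4478 ≈ 0.0017865 - 0.0010474*I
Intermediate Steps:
P = -4 + I*√22/2 (P = -4 + √(933 - 1285)/8 = -4 + √(-352)/8 = -4 + (4*I*√22)/8 = -4 + I*√22/2 ≈ -4.0 + 2.3452*I)
X(z) = 0
b = 4/2239 - I*√22/4478 (b = (-4 + I*√22/2)/(-2239) = (-4 + I*√22/2)*(-1/2239) = 4/2239 - I*√22/4478 ≈ 0.0017865 - 0.0010474*I)
b - X(T(-4)) = (4/2239 - I*√22/4478) - 1*0 = (4/2239 - I*√22/4478) + 0 = 4/2239 - I*√22/4478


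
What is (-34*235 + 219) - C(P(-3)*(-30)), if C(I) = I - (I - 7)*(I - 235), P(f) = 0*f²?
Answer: -6126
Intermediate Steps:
P(f) = 0
C(I) = I - (-235 + I)*(-7 + I) (C(I) = I - (-7 + I)*(-235 + I) = I - (-235 + I)*(-7 + I))
(-34*235 + 219) - C(P(-3)*(-30)) = (-34*235 + 219) - (-1645 - (0*(-30))² + 243*(0*(-30))) = (-7990 + 219) - (-1645 - 1*0² + 243*0) = -7771 - (-1645 - 1*0 + 0) = -7771 - (-1645 + 0 + 0) = -7771 - 1*(-1645) = -7771 + 1645 = -6126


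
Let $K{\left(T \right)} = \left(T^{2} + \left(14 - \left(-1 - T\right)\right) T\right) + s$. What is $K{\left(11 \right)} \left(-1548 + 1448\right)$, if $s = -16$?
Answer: $-39100$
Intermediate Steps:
$K{\left(T \right)} = -16 + T^{2} + T \left(15 + T\right)$ ($K{\left(T \right)} = \left(T^{2} + \left(14 - \left(-1 - T\right)\right) T\right) - 16 = \left(T^{2} + \left(14 + \left(1 + T\right)\right) T\right) - 16 = \left(T^{2} + \left(15 + T\right) T\right) - 16 = \left(T^{2} + T \left(15 + T\right)\right) - 16 = -16 + T^{2} + T \left(15 + T\right)$)
$K{\left(11 \right)} \left(-1548 + 1448\right) = \left(-16 + 2 \cdot 11^{2} + 15 \cdot 11\right) \left(-1548 + 1448\right) = \left(-16 + 2 \cdot 121 + 165\right) \left(-100\right) = \left(-16 + 242 + 165\right) \left(-100\right) = 391 \left(-100\right) = -39100$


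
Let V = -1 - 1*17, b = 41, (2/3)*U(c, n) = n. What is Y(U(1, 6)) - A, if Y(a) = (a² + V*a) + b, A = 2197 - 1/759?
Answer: -1697882/759 ≈ -2237.0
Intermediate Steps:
U(c, n) = 3*n/2
A = 1667522/759 (A = 2197 - 1*1/759 = 2197 - 1/759 = 1667522/759 ≈ 2197.0)
V = -18 (V = -1 - 17 = -18)
Y(a) = 41 + a² - 18*a (Y(a) = (a² - 18*a) + 41 = 41 + a² - 18*a)
Y(U(1, 6)) - A = (41 + ((3/2)*6)² - 27*6) - 1*1667522/759 = (41 + 9² - 18*9) - 1667522/759 = (41 + 81 - 162) - 1667522/759 = -40 - 1667522/759 = -1697882/759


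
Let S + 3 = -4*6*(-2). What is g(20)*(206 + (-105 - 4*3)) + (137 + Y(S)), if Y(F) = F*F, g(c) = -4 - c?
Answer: 26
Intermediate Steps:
S = 45 (S = -3 - 4*6*(-2) = -3 - 24*(-2) = -3 + 48 = 45)
Y(F) = F**2
g(20)*(206 + (-105 - 4*3)) + (137 + Y(S)) = (-4 - 1*20)*(206 + (-105 - 4*3)) + (137 + 45**2) = (-4 - 20)*(206 + (-105 - 1*12)) + (137 + 2025) = -24*(206 + (-105 - 12)) + 2162 = -24*(206 - 117) + 2162 = -24*89 + 2162 = -2136 + 2162 = 26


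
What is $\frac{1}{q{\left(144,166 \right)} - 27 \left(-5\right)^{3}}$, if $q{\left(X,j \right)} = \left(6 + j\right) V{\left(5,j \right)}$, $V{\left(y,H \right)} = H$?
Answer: $\frac{1}{31927} \approx 3.1321 \cdot 10^{-5}$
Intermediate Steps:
$q{\left(X,j \right)} = j \left(6 + j\right)$ ($q{\left(X,j \right)} = \left(6 + j\right) j = j \left(6 + j\right)$)
$\frac{1}{q{\left(144,166 \right)} - 27 \left(-5\right)^{3}} = \frac{1}{166 \left(6 + 166\right) - 27 \left(-5\right)^{3}} = \frac{1}{166 \cdot 172 - -3375} = \frac{1}{28552 + 3375} = \frac{1}{31927}$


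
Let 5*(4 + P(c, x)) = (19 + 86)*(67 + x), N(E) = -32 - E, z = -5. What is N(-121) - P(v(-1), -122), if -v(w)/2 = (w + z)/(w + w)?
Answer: 1248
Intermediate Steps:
v(w) = -(-5 + w)/w (v(w) = -2*(w - 5)/(w + w) = -2*(-5 + w)/(2*w) = -2*(-5 + w)*1/(2*w) = -(-5 + w)/w)
P(c, x) = 1403 + 21*x (P(c, x) = -4 + ((19 + 86)*(67 + x))/5 = -4 + (105*(67 + x))/5 = -4 + (7035 + 105*x)/5 = -4 + (1407 + 21*x) = 1403 + 21*x)
N(-121) - P(v(-1), -122) = (-32 - 1*(-121)) - (1403 + 21*(-122)) = (-32 + 121) - (1403 - 2562) = 89 - 1*(-1159) = 89 + 1159 = 1248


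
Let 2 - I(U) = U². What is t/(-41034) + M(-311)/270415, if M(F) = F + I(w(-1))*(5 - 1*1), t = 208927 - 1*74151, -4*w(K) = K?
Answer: -72915791201/22192418220 ≈ -3.2856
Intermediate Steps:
w(K) = -K/4
t = 134776 (t = 208927 - 74151 = 134776)
I(U) = 2 - U²
M(F) = 31/4 + F (M(F) = F + (2 - (-¼*(-1))²)*(5 - 1*1) = F + (2 - (¼)²)*(5 - 1) = F + (2 - 1*1/16)*4 = F + (2 - 1/16)*4 = F + (31/16)*4 = F + 31/4 = 31/4 + F)
t/(-41034) + M(-311)/270415 = 134776/(-41034) + (31/4 - 311)/270415 = 134776*(-1/41034) - 1213/4*1/270415 = -67388/20517 - 1213/1081660 = -72915791201/22192418220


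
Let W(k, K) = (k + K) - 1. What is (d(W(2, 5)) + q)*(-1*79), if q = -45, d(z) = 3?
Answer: 3318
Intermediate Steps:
W(k, K) = -1 + K + k (W(k, K) = (K + k) - 1 = -1 + K + k)
(d(W(2, 5)) + q)*(-1*79) = (3 - 45)*(-1*79) = -42*(-79) = 3318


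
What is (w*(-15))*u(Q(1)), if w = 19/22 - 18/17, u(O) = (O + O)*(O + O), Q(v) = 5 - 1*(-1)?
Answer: 78840/187 ≈ 421.60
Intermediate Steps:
Q(v) = 6 (Q(v) = 5 + 1 = 6)
u(O) = 4*O² (u(O) = (2*O)*(2*O) = 4*O²)
w = -73/374 (w = 19*(1/22) - 18*1/17 = 19/22 - 18/17 = -73/374 ≈ -0.19519)
(w*(-15))*u(Q(1)) = (-73/374*(-15))*(4*6²) = 1095*(4*36)/374 = (1095/374)*144 = 78840/187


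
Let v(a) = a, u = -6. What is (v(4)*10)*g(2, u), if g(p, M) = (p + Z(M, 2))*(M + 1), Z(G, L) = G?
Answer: 800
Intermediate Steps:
g(p, M) = (1 + M)*(M + p) (g(p, M) = (p + M)*(M + 1) = (M + p)*(1 + M) = (1 + M)*(M + p))
(v(4)*10)*g(2, u) = (4*10)*(-6 + 2 + (-6)² - 6*2) = 40*(-6 + 2 + 36 - 12) = 40*20 = 800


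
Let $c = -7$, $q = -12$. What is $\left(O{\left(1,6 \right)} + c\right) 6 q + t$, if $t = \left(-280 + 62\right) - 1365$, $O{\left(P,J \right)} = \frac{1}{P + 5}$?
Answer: $-1091$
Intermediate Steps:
$O{\left(P,J \right)} = \frac{1}{5 + P}$
$t = -1583$ ($t = -218 - 1365 = -1583$)
$\left(O{\left(1,6 \right)} + c\right) 6 q + t = \left(\frac{1}{5 + 1} - 7\right) 6 \left(-12\right) - 1583 = \left(\frac{1}{6} - 7\right) 6 \left(-12\right) - 1583 = \left(- \frac{41}{6}\right) 6 \left(-12\right) - 1583 = \left(-41\right) \left(-12\right) - 1583 = 492 - 1583 = -1091$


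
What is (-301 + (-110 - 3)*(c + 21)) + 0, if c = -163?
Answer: 15745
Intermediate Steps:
(-301 + (-110 - 3)*(c + 21)) + 0 = (-301 + (-110 - 3)*(-163 + 21)) + 0 = (-301 - 113*(-142)) + 0 = (-301 + 16046) + 0 = 15745 + 0 = 15745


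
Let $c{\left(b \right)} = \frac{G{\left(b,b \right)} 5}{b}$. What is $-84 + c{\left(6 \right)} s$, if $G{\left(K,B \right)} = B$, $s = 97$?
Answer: $401$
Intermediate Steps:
$c{\left(b \right)} = 5$ ($c{\left(b \right)} = \frac{b 5}{b} = \frac{5 b}{b} = 5$)
$-84 + c{\left(6 \right)} s = -84 + 5 \cdot 97 = -84 + 485 = 401$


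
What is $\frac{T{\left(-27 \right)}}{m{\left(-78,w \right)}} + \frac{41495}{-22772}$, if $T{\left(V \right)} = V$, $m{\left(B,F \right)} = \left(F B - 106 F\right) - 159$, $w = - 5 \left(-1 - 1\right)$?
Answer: $- \frac{82333661}{45521228} \approx -1.8087$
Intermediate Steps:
$w = 10$ ($w = \left(-5\right) \left(-2\right) = 10$)
$m{\left(B,F \right)} = -159 - 106 F + B F$ ($m{\left(B,F \right)} = \left(B F - 106 F\right) - 159 = \left(- 106 F + B F\right) - 159 = -159 - 106 F + B F$)
$\frac{T{\left(-27 \right)}}{m{\left(-78,w \right)}} + \frac{41495}{-22772} = - \frac{27}{-159 - 1060 - 780} + \frac{41495}{-22772} = - \frac{27}{-159 - 1060 - 780} + 41495 \left(- \frac{1}{22772}\right) = - \frac{27}{-1999} - \frac{41495}{22772} = \left(-27\right) \left(- \frac{1}{1999}\right) - \frac{41495}{22772} = \frac{27}{1999} - \frac{41495}{22772} = - \frac{82333661}{45521228}$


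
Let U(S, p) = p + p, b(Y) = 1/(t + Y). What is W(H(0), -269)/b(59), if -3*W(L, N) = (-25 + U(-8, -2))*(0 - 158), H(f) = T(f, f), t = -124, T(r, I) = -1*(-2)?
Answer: 297830/3 ≈ 99277.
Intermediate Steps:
T(r, I) = 2
H(f) = 2
b(Y) = 1/(-124 + Y)
U(S, p) = 2*p
W(L, N) = -4582/3 (W(L, N) = -(-25 + 2*(-2))*(0 - 158)/3 = -(-25 - 4)*(-158)/3 = -(-29)*(-158)/3 = -1/3*4582 = -4582/3)
W(H(0), -269)/b(59) = -4582/(3*(1/(-124 + 59))) = -4582/(3*(1/(-65))) = -4582/(3*(-1/65)) = -4582/3*(-65) = 297830/3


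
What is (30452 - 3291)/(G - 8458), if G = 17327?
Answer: 27161/8869 ≈ 3.0625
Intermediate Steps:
(30452 - 3291)/(G - 8458) = (30452 - 3291)/(17327 - 8458) = 27161/8869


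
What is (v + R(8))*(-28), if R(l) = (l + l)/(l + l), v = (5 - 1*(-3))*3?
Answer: -700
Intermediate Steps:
v = 24 (v = (5 + 3)*3 = 8*3 = 24)
R(l) = 1 (R(l) = (2*l)/((2*l)) = (2*l)*(1/(2*l)) = 1)
(v + R(8))*(-28) = (24 + 1)*(-28) = 25*(-28) = -700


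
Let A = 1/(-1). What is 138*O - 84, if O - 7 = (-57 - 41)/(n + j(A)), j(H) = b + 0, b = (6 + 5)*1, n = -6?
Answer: -9114/5 ≈ -1822.8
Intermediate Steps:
b = 11 (b = 11*1 = 11)
A = -1
j(H) = 11 (j(H) = 11 + 0 = 11)
O = -63/5 (O = 7 + (-57 - 41)/(-6 + 11) = 7 - 98/5 = -63/5 ≈ -12.600)
138*O - 84 = 138*(-63/5) - 84 = -8694/5 - 84 = -9114/5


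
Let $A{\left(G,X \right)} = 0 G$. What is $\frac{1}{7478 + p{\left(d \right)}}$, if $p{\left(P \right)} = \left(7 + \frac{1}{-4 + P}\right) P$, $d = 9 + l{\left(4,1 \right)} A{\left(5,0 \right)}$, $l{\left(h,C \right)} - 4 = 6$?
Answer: $\frac{5}{37714} \approx 0.00013258$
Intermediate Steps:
$l{\left(h,C \right)} = 10$ ($l{\left(h,C \right)} = 4 + 6 = 10$)
$A{\left(G,X \right)} = 0$
$d = 9$ ($d = 9 + 10 \cdot 0 = 9 + 0 = 9$)
$p{\left(P \right)} = P \left(7 + \frac{1}{-4 + P}\right)$
$\frac{1}{7478 + p{\left(d \right)}} = \frac{1}{7478 + \frac{9 \left(-27 + 7 \cdot 9\right)}{-4 + 9}} = \frac{1}{7478 + \frac{9 \left(-27 + 63\right)}{5}} = \frac{1}{7478 + 9 \cdot \frac{1}{5} \cdot 36} = \frac{1}{7478 + \frac{324}{5}} = \frac{1}{\frac{37714}{5}} = \frac{5}{37714}$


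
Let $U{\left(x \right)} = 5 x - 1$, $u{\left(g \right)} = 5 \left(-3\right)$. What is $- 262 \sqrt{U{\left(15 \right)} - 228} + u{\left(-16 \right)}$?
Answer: $-15 - 262 i \sqrt{154} \approx -15.0 - 3251.3 i$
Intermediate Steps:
$u{\left(g \right)} = -15$
$U{\left(x \right)} = -1 + 5 x$
$- 262 \sqrt{U{\left(15 \right)} - 228} + u{\left(-16 \right)} = - 262 \sqrt{\left(-1 + 5 \cdot 15\right) - 228} - 15 = - 262 \sqrt{\left(-1 + 75\right) - 228} - 15 = - 262 \sqrt{74 - 228} - 15 = - 262 \sqrt{-154} - 15 = - 262 i \sqrt{154} - 15 = -15 - 262 i \sqrt{154}$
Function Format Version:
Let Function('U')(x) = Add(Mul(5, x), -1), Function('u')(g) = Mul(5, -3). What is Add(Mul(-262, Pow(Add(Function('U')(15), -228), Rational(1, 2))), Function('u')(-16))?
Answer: Add(-15, Mul(-262, I, Pow(154, Rational(1, 2)))) ≈ Add(-15.000, Mul(-3251.3, I))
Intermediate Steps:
Function('u')(g) = -15
Function('U')(x) = Add(-1, Mul(5, x))
Add(Mul(-262, Pow(Add(Function('U')(15), -228), Rational(1, 2))), Function('u')(-16)) = Add(Mul(-262, Pow(Add(Add(-1, Mul(5, 15)), -228), Rational(1, 2))), -15) = Add(Mul(-262, Pow(Add(Add(-1, 75), -228), Rational(1, 2))), -15) = Add(Mul(-262, Pow(Add(74, -228), Rational(1, 2))), -15) = Add(Mul(-262, Pow(-154, Rational(1, 2))), -15) = Add(Mul(-262, Mul(I, Pow(154, Rational(1, 2)))), -15) = Add(Mul(-262, I, Pow(154, Rational(1, 2))), -15) = Add(-15, Mul(-262, I, Pow(154, Rational(1, 2))))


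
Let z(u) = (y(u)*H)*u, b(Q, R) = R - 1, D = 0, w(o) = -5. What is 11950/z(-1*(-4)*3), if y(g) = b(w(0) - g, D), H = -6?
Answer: 5975/36 ≈ 165.97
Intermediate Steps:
b(Q, R) = -1 + R
y(g) = -1 (y(g) = -1 + 0 = -1)
z(u) = 6*u (z(u) = (-1*(-6))*u = 6*u)
11950/z(-1*(-4)*3) = 11950/((6*(-1*(-4)*3))) = 11950/((6*(4*3))) = 11950/((6*12)) = 11950/72 = 11950*(1/72) = 5975/36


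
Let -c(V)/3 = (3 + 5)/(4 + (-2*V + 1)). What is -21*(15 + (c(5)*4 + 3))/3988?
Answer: -1953/9970 ≈ -0.19589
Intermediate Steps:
c(V) = -24/(5 - 2*V) (c(V) = -3*(3 + 5)/(4 + (-2*V + 1)) = -24/(4 + (1 - 2*V)) = -24/(5 - 2*V))
-21*(15 + (c(5)*4 + 3))/3988 = -21*(15 + ((24/(-5 + 2*5))*4 + 3))/3988 = -21*(15 + ((24/(-5 + 10))*4 + 3))*(1/3988) = -21*(15 + ((24/5)*4 + 3))*(1/3988) = -21*(15 + (96/5 + 3))*(1/3988) = -21*(15 + 111/5)*(1/3988) = -21*186/5*(1/3988) = -3906/5*1/3988 = -1953/9970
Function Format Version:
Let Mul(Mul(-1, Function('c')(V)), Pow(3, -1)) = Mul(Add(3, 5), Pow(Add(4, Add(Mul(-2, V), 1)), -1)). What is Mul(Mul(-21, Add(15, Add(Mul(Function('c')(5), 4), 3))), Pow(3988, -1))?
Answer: Rational(-1953, 9970) ≈ -0.19589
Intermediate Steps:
Function('c')(V) = Mul(-24, Pow(Add(5, Mul(-2, V)), -1)) (Function('c')(V) = Mul(-3, Mul(Add(3, 5), Pow(Add(4, Add(Mul(-2, V), 1)), -1))) = Mul(-3, Mul(8, Pow(Add(4, Add(1, Mul(-2, V))), -1))) = Mul(-3, Mul(8, Pow(Add(5, Mul(-2, V)), -1))) = Mul(-24, Pow(Add(5, Mul(-2, V)), -1)))
Mul(Mul(-21, Add(15, Add(Mul(Function('c')(5), 4), 3))), Pow(3988, -1)) = Mul(Mul(-21, Add(15, Add(Mul(Mul(24, Pow(Add(-5, Mul(2, 5)), -1)), 4), 3))), Pow(3988, -1)) = Mul(Mul(-21, Add(15, Add(Mul(Mul(24, Pow(Add(-5, 10), -1)), 4), 3))), Rational(1, 3988)) = Mul(Mul(-21, Add(15, Add(Mul(Mul(24, Pow(5, -1)), 4), 3))), Rational(1, 3988)) = Mul(Mul(-21, Add(15, Add(Mul(Mul(24, Rational(1, 5)), 4), 3))), Rational(1, 3988)) = Mul(Mul(-21, Add(15, Add(Mul(Rational(24, 5), 4), 3))), Rational(1, 3988)) = Mul(Mul(-21, Add(15, Add(Rational(96, 5), 3))), Rational(1, 3988)) = Mul(Mul(-21, Add(15, Rational(111, 5))), Rational(1, 3988)) = Mul(Mul(-21, Rational(186, 5)), Rational(1, 3988)) = Mul(Rational(-3906, 5), Rational(1, 3988)) = Rational(-1953, 9970)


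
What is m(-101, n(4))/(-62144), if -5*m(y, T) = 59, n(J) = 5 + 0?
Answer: 59/310720 ≈ 0.00018988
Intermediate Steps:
n(J) = 5
m(y, T) = -59/5 (m(y, T) = -1/5*59 = -59/5)
m(-101, n(4))/(-62144) = -59/5/(-62144) = -59/5*(-1/62144) = 59/310720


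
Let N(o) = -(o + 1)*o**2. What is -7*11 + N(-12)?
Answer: 1507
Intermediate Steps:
N(o) = -o**2*(1 + o) (N(o) = -(1 + o)*o**2 = -o**2*(1 + o))
-7*11 + N(-12) = -7*11 + (-12)**2*(-1 - 1*(-12)) = -77 + 144*(-1 + 12) = -77 + 144*11 = -77 + 1584 = 1507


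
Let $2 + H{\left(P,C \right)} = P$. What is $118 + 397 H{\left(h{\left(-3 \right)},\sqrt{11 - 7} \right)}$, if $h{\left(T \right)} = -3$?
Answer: $-1867$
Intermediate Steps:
$H{\left(P,C \right)} = -2 + P$
$118 + 397 H{\left(h{\left(-3 \right)},\sqrt{11 - 7} \right)} = 118 + 397 \left(-2 - 3\right) = 118 + 397 \left(-5\right) = 118 - 1985 = -1867$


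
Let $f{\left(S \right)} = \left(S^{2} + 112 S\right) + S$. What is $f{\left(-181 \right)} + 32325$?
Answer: $44633$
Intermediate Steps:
$f{\left(S \right)} = S^{2} + 113 S$
$f{\left(-181 \right)} + 32325 = - 181 \left(113 - 181\right) + 32325 = \left(-181\right) \left(-68\right) + 32325 = 12308 + 32325 = 44633$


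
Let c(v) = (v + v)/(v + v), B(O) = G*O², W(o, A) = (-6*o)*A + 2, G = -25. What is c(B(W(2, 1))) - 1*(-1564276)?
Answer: 1564277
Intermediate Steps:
W(o, A) = 2 - 6*A*o (W(o, A) = -6*A*o + 2 = 2 - 6*A*o)
B(O) = -25*O²
c(v) = 1 (c(v) = (2*v)/((2*v)) = (2*v)*(1/(2*v)) = 1)
c(B(W(2, 1))) - 1*(-1564276) = 1 - 1*(-1564276) = 1 + 1564276 = 1564277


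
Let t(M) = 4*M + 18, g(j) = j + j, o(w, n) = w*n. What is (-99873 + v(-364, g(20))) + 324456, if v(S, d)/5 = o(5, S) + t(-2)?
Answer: 215533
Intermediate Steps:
o(w, n) = n*w
g(j) = 2*j
t(M) = 18 + 4*M
v(S, d) = 50 + 25*S (v(S, d) = 5*(S*5 + (18 + 4*(-2))) = 5*(5*S + (18 - 8)) = 5*(5*S + 10) = 5*(10 + 5*S) = 50 + 25*S)
(-99873 + v(-364, g(20))) + 324456 = (-99873 + (50 + 25*(-364))) + 324456 = (-99873 + (50 - 9100)) + 324456 = (-99873 - 9050) + 324456 = -108923 + 324456 = 215533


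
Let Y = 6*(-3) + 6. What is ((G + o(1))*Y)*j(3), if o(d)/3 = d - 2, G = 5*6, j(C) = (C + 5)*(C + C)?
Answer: -15552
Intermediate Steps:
j(C) = 2*C*(5 + C) (j(C) = (5 + C)*(2*C) = 2*C*(5 + C))
G = 30
o(d) = -6 + 3*d (o(d) = 3*(d - 2) = 3*(-2 + d) = -6 + 3*d)
Y = -12 (Y = -18 + 6 = -12)
((G + o(1))*Y)*j(3) = ((30 + (-6 + 3*1))*(-12))*(2*3*(5 + 3)) = ((30 + (-6 + 3))*(-12))*(2*3*8) = ((30 - 3)*(-12))*48 = (27*(-12))*48 = -324*48 = -15552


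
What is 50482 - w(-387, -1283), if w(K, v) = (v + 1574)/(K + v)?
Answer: 84305231/1670 ≈ 50482.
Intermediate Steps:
w(K, v) = (1574 + v)/(K + v)
50482 - w(-387, -1283) = 50482 - (1574 - 1283)/(-387 - 1283) = 50482 - 291/(-1670) = 50482 - (-1)*291/1670 = 50482 - 1*(-291/1670) = 50482 + 291/1670 = 84305231/1670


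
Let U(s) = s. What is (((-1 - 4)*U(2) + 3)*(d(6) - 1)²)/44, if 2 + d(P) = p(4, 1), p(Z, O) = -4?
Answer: -343/44 ≈ -7.7955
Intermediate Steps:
d(P) = -6 (d(P) = -2 - 4 = -6)
(((-1 - 4)*U(2) + 3)*(d(6) - 1)²)/44 = (((-1 - 4)*2 + 3)*(-6 - 1)²)/44 = ((-5*2 + 3)*(-7)²)*(1/44) = ((-10 + 3)*49)*(1/44) = -7*49*(1/44) = -343*1/44 = -343/44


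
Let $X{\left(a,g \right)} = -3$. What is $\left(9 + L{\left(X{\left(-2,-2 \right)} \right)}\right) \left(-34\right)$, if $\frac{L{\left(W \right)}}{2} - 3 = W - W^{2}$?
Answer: $306$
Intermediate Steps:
$L{\left(W \right)} = 6 - 2 W^{2} + 2 W$ ($L{\left(W \right)} = 6 + 2 \left(W - W^{2}\right) = 6 - \left(- 2 W + 2 W^{2}\right) = 6 - 2 W^{2} + 2 W$)
$\left(9 + L{\left(X{\left(-2,-2 \right)} \right)}\right) \left(-34\right) = \left(9 + \left(6 - 2 \left(-3\right)^{2} + 2 \left(-3\right)\right)\right) \left(-34\right) = \left(9 - 18\right) \left(-34\right) = \left(-9\right) \left(-34\right) = 306$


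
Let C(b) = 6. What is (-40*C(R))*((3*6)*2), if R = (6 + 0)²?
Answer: -8640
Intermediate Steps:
R = 36 (R = 6² = 36)
(-40*C(R))*((3*6)*2) = (-40*6)*((3*6)*2) = -4320*2 = -240*36 = -8640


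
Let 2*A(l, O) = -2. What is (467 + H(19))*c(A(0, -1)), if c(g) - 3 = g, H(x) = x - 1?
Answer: 970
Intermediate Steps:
H(x) = -1 + x
A(l, O) = -1 (A(l, O) = (½)*(-2) = -1)
c(g) = 3 + g
(467 + H(19))*c(A(0, -1)) = (467 + (-1 + 19))*(3 - 1) = (467 + 18)*2 = 485*2 = 970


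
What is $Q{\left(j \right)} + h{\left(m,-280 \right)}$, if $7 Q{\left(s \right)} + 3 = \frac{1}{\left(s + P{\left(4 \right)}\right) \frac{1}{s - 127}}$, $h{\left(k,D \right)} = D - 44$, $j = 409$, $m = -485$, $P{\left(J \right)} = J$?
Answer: $- \frac{937641}{2891} \approx -324.33$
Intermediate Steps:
$h{\left(k,D \right)} = -44 + D$
$Q{\left(s \right)} = - \frac{3}{7} + \frac{-127 + s}{7 \left(4 + s\right)}$ ($Q{\left(s \right)} = - \frac{3}{7} + \frac{1}{7 \frac{s + 4}{s - 127}} = - \frac{3}{7} + \frac{1}{7 \frac{4 + s}{-127 + s}} = - \frac{3}{7} + \frac{\frac{1}{4 + s} \left(-127 + s\right)}{7} = - \frac{3}{7} + \frac{-127 + s}{7 \left(4 + s\right)}$)
$Q{\left(j \right)} + h{\left(m,-280 \right)} = \frac{-139 - 818}{7 \left(4 + 409\right)} - 324 = \frac{-139 - 818}{7 \cdot 413} - 324 = \frac{1}{7} \cdot \frac{1}{413} \left(-957\right) - 324 = - \frac{957}{2891} - 324 = - \frac{937641}{2891}$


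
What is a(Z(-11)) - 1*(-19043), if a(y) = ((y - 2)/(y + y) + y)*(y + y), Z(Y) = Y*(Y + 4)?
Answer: 30976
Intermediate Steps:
Z(Y) = Y*(4 + Y)
a(y) = 2*y*(y + (-2 + y)/(2*y)) (a(y) = ((-2 + y)/((2*y)) + y)*(2*y) = ((-2 + y)*(1/(2*y)) + y)*(2*y) = ((-2 + y)/(2*y) + y)*(2*y) = (y + (-2 + y)/(2*y))*(2*y) = 2*y*(y + (-2 + y)/(2*y)))
a(Z(-11)) - 1*(-19043) = (-2 - 11*(4 - 11) + 2*(-11*(4 - 11))²) - 1*(-19043) = (-2 - 11*(-7) + 2*(-11*(-7))²) + 19043 = (-2 + 77 + 2*77²) + 19043 = (-2 + 77 + 2*5929) + 19043 = (-2 + 77 + 11858) + 19043 = 11933 + 19043 = 30976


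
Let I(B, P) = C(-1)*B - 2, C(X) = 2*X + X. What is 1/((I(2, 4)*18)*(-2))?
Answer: 1/288 ≈ 0.0034722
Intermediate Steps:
C(X) = 3*X
I(B, P) = -2 - 3*B (I(B, P) = (3*(-1))*B - 2 = -3*B - 2 = -2 - 3*B)
1/((I(2, 4)*18)*(-2)) = 1/(((-2 - 3*2)*18)*(-2)) = 1/(((-2 - 6)*18)*(-2)) = 1/(-8*18*(-2)) = 1/(-144*(-2)) = 1/288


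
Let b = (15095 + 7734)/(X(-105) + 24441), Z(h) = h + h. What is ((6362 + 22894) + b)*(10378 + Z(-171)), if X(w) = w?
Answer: 137415391085/468 ≈ 2.9362e+8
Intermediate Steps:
Z(h) = 2*h
b = 22829/24336 (b = (15095 + 7734)/(-105 + 24441) = 22829/24336 ≈ 0.93808)
((6362 + 22894) + b)*(10378 + Z(-171)) = ((6362 + 22894) + 22829/24336)*(10378 + 2*(-171)) = (29256 + 22829/24336)*(10378 - 342) = (711996845/24336)*10036 = 137415391085/468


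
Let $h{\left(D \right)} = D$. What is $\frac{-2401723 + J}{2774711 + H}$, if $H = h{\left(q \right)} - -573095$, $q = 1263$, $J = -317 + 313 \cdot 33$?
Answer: $- \frac{2391711}{3349069} \approx -0.71414$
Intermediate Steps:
$J = 10012$ ($J = -317 + 10329 = 10012$)
$H = 574358$ ($H = 1263 - -573095 = 1263 + 573095 = 574358$)
$\frac{-2401723 + J}{2774711 + H} = \frac{-2401723 + 10012}{2774711 + 574358} = - \frac{2391711}{3349069}$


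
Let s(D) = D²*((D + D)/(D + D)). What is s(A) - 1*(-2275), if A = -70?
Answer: 7175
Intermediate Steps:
s(D) = D² (s(D) = D²*((2*D)/((2*D))) = D²*((2*D)*(1/(2*D))) = D²*1 = D²)
s(A) - 1*(-2275) = (-70)² - 1*(-2275) = 4900 + 2275 = 7175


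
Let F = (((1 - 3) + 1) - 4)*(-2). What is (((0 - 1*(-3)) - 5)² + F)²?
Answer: 196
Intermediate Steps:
F = 10 (F = ((-2 + 1) - 4)*(-2) = (-1 - 4)*(-2) = -5*(-2) = 10)
(((0 - 1*(-3)) - 5)² + F)² = (((0 - 1*(-3)) - 5)² + 10)² = (((0 + 3) - 5)² + 10)² = ((3 - 5)² + 10)² = ((-2)² + 10)² = (4 + 10)² = 14² = 196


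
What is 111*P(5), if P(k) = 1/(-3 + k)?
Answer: 111/2 ≈ 55.500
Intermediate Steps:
111*P(5) = 111/(-3 + 5) = 111/2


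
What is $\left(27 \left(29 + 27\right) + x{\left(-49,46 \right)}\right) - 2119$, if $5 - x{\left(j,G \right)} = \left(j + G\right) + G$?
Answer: $-645$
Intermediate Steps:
$x{\left(j,G \right)} = 5 - j - 2 G$ ($x{\left(j,G \right)} = 5 - \left(\left(j + G\right) + G\right) = 5 - \left(\left(G + j\right) + G\right) = 5 - \left(j + 2 G\right) = 5 - j - 2 G$)
$\left(27 \left(29 + 27\right) + x{\left(-49,46 \right)}\right) - 2119 = \left(27 \left(29 + 27\right) - 38\right) - 2119 = \left(27 \cdot 56 + \left(5 + 49 - 92\right)\right) - 2119 = \left(1512 - 38\right) - 2119 = 1474 - 2119 = -645$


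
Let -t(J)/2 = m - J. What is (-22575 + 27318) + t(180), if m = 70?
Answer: 4963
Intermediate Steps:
t(J) = -140 + 2*J (t(J) = -2*(70 - J) = -140 + 2*J)
(-22575 + 27318) + t(180) = (-22575 + 27318) + (-140 + 2*180) = 4743 + (-140 + 360) = 4743 + 220 = 4963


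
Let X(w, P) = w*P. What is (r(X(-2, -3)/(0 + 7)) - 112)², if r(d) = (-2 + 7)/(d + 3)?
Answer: 8934121/729 ≈ 12255.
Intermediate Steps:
X(w, P) = P*w
r(d) = 5/(3 + d)
(r(X(-2, -3)/(0 + 7)) - 112)² = (5/(3 + (-3*(-2))/(0 + 7)) - 112)² = (5/(3 + 6/7) - 112)² = (5/(27/7) - 112)² = (5*(7/27) - 112)² = (35/27 - 112)² = (-2989/27)² = 8934121/729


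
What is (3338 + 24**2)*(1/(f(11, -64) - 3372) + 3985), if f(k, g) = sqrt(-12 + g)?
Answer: 44337087213848/2842615 - 1957*I*sqrt(19)/2842615 ≈ 1.5597e+7 - 0.0030009*I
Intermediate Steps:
(3338 + 24**2)*(1/(f(11, -64) - 3372) + 3985) = (3338 + 24**2)*(1/(sqrt(-12 - 64) - 3372) + 3985) = (3338 + 576)*(1/(sqrt(-76) - 3372) + 3985) = 3914*(1/(2*I*sqrt(19) - 3372) + 3985) = 3914*(1/(-3372 + 2*I*sqrt(19)) + 3985) = 3914*(3985 + 1/(-3372 + 2*I*sqrt(19))) = 15597290 + 3914/(-3372 + 2*I*sqrt(19))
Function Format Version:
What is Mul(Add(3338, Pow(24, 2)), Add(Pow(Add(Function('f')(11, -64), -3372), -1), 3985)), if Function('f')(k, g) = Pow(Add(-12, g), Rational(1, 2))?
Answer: Add(Rational(44337087213848, 2842615), Mul(Rational(-1957, 2842615), I, Pow(19, Rational(1, 2)))) ≈ Add(1.5597e+7, Mul(-0.0030009, I))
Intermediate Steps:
Mul(Add(3338, Pow(24, 2)), Add(Pow(Add(Function('f')(11, -64), -3372), -1), 3985)) = Mul(Add(3338, Pow(24, 2)), Add(Pow(Add(Pow(Add(-12, -64), Rational(1, 2)), -3372), -1), 3985)) = Mul(Add(3338, 576), Add(Pow(Add(Pow(-76, Rational(1, 2)), -3372), -1), 3985)) = Mul(3914, Add(Pow(Add(Mul(2, I, Pow(19, Rational(1, 2))), -3372), -1), 3985)) = Mul(3914, Add(Pow(Add(-3372, Mul(2, I, Pow(19, Rational(1, 2)))), -1), 3985)) = Mul(3914, Add(3985, Pow(Add(-3372, Mul(2, I, Pow(19, Rational(1, 2)))), -1))) = Add(15597290, Mul(3914, Pow(Add(-3372, Mul(2, I, Pow(19, Rational(1, 2)))), -1)))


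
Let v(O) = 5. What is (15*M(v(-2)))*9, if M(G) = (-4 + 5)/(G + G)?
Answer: 27/2 ≈ 13.500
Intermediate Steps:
M(G) = 1/(2*G)
(15*M(v(-2)))*9 = (15*((½)/5))*9 = (15*((½)*(⅕)))*9 = (15*(⅒))*9 = (3/2)*9 = 27/2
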